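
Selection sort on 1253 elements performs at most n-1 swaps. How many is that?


Each of the 1252 passes places one element in its final position.
Pass 1: swap minimum into position 0
Pass 2: swap minimum of remaining into position 1
...
Pass 1252: last two elements, one swap
Maximum swaps = 1253 - 1 = 1252


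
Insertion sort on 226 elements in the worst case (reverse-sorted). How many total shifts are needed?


In the worst case (reverse-sorted), each element shifts past all previous:
  Element 1: 1 shifts
  Element 2: 2 shifts
  Element 3: 3 shifts
  Element 4: 4 shifts
  Element 5: 5 shifts
  ...
  Element 225: 225 shifts
Total = 1 + 2 + ... + 225
= 226*(226-1)/2 = 25425


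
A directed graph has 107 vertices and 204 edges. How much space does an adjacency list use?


Adjacency list: one list head per vertex + one entry per edge
Vertex heads: 107
Edge entries: 204
Total = 107 + 204 = 311


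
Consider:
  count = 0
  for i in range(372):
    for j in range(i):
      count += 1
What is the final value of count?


For each i, the inner loop runs i times:
  i=0: inner runs 0 times
  i=1: inner runs 1 time
  i=2: inner runs 2 times
  i=3: inner runs 3 times
  i=4: inner runs 4 times
  i=5: inner runs 5 times
  i=6: inner runs 6 times
  i=7: inner runs 7 times
  ...
Total = 0 + 1 + 2 + ... + 371 = 372*(372-1)/2 = 69006


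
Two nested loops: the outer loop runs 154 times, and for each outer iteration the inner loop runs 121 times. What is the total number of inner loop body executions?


Outer loop: 154 iterations
Inner loop: 121 iterations per outer iteration
Total = 154 * 121 = 18634


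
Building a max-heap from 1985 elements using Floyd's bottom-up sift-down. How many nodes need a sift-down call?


In a heap of 1985 elements (0-indexed array):
  Last element index: 1984
  Parent of last element: floor((1984 - 1) / 2) = 991
  Internal nodes: indices 0 to 991
  Count = floor(1985/2) = 992


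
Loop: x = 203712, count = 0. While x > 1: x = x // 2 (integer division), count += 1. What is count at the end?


The variable x halves each step:
x = 203712 -> 101856 -> 50928 -> 25464 -> 12732 -> 6366 -> 3183 -> 1591 -> 795 -> 397 -> 198 -> 99 -> 49 -> 24 -> 12 -> 6 -> 3 -> 1
Number of halvings = floor(log2(203712)) = 17


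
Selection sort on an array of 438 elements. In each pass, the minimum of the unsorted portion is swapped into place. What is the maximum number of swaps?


Selection sort performs one swap per pass:
  Pass 1: find min in positions 0 to 437, swap with position 0
  Pass 2: find min in positions 1 to 437, swap with position 1
  Pass 3: find min in positions 2 to 437, swap with position 2
  Pass 4: find min in positions 3 to 437, swap with position 3
  Pass 5: find min in positions 4 to 437, swap with position 4
  ... (432 more passes)
Total passes (and swaps) = n - 1 = 438 - 1 = 437


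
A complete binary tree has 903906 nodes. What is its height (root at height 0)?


In a complete binary tree, level k holds nodes 2^k .. 2^(k+1)-1 (1-indexed).
Height = floor(log2(n)) = floor(log2(903906)) = 19
Check: 2^19 = 524288 <= 903906 < 1048576 = 2^20


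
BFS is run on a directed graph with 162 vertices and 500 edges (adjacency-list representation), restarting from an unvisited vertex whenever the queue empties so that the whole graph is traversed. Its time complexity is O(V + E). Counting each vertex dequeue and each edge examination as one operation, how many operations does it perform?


A full BFS traversal dequeues each vertex exactly once and examines each directed edge exactly once.
V = 162 (vertex processing cost)
E = 500 (edge examination cost)
Total operations proportional to V + E = 162 + 500 = 662


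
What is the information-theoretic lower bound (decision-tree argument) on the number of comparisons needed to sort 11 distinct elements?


A binary decision tree of height h has at most 2^h leaves and needs at least n! of them, so h >= ceil(log2(n!)).
Compute 11! as a running product:
  x2 = 2, x3 = 6, x4 = 24, x5 = 120
  x6 = 720, x7 = 5040, x8 = 40320, x9 = 362880
  x10 = 3628800, x11 = 39916800
11! = 39916800
Bracket between powers of 2:
  2^25 = 33554432 < 39916800 <= 67108864 = 2^26
So ceil(log2(11!)) = 26


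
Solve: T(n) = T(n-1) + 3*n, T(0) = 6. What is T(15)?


Expanding the recurrence:
T(15) = T(14) + 3*15
       = T(13) + 3*14 + 3*15
       ...
       = T(0) + 3*(1 + 2 + ... + 15)
       = 6 + 3 * 15*16/2
       = 6 + 3 * 120
       = 6 + 360 = 366


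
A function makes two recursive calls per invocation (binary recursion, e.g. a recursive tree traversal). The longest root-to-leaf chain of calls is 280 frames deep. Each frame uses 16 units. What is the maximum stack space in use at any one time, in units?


Binary recursion: the two calls run one after the other, so only one root-to-leaf chain of frames is on the stack at a time.
Maximum depth (longest chain) = 280 frames
Each frame = 16 units
Max stack space = 280 * 16 = 4480


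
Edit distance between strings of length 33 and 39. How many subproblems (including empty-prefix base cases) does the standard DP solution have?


The table includes base cases (empty prefixes).
Rows: (m+1) = 34
Columns: (n+1) = 40
Total = 34 * 40 = 1360


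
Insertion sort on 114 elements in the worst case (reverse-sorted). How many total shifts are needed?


In the worst case (reverse-sorted), each element shifts past all previous:
  Element 1: 1 shifts
  Element 2: 2 shifts
  Element 3: 3 shifts
  Element 4: 4 shifts
  Element 5: 5 shifts
  ...
  Element 113: 113 shifts
Total = 1 + 2 + ... + 113
= 114*(114-1)/2 = 6441


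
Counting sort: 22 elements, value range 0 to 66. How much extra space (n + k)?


n = 22 (output array)
k = 67 (count array for 67 distinct values)
Extra space = 22 + 67 = 89


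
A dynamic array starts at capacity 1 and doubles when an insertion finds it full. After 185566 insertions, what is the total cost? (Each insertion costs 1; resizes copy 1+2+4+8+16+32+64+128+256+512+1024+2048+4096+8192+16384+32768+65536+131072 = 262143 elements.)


Insertion cost: 185566 (one per element)
Resizes occur just before inserting elements 2, 3, 5, 9, ...
Elements copied at each resize: 1 + 2 + 4 + 8 + 16 + 32 + 64 + 128 + 256 + 512 + 1024 + 2048 + 4096 + 8192 + 16384 + 32768 + 65536 + 131072
Sum of copies = 262143 (geometric series: 2^k - 1)
Total = 185566 + 262143 = 447709


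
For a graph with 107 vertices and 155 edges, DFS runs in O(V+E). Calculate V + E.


A full DFS traversal visits each vertex once and examines each edge once.
V = 107
E = 155
Sum = 107 + 155 = 262


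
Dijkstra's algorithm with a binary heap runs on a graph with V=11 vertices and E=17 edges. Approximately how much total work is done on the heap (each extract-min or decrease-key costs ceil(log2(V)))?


Dijkstra with a binary heap: each vertex is extracted once, each edge may relax once.
Each heap operation costs O(log V).
V + E = 11 + 17 = 28
ceil(log2(11)) = 4 (since 2^3 = 8 < 11 <= 16 = 2^4)
Total heap work = (V+E) * ceil(log2(V)) = 28 * 4 = 112


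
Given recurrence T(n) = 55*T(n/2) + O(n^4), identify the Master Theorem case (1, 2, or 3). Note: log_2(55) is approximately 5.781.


Master Theorem parameters: a=55, b=2, c=4
log_b(a) = 5.781
Compare b^c with a: 2^4 = 16 < 55, so c < log_b(a).
Comparing c=4 vs log_b(a)=5.781:
4 < 5.781 => Case 1
Result: T(n) = O(n^(log_2 55)) ~ O(n^5.781)
Master Theorem case = 1


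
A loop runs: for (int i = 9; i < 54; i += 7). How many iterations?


Loop starts at i = 9, increments by 7, stops when i >= 54.
Number of iterations = ceil((54 - 9) / 7)
= ceil(45 / 7)
= 7


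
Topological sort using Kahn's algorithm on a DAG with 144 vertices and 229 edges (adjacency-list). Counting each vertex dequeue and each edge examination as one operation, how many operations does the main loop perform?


Kahn's algorithm:
  1. Compute in-degrees: O(V + E)
  2. Process queue: each vertex dequeued once (O(V))
     each edge examined once (O(E))
Total = V + E = 144 + 229 = 373


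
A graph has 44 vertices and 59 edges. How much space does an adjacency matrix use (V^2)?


Adjacency matrix: V x V grid of entries
Space = V^2 = 44^2 = 44 * 44 = 1936


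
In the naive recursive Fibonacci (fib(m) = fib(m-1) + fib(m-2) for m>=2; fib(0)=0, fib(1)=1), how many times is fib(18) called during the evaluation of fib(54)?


Let N(m) = number of times fib(m) is called while evaluating fib(54).
N(54) = 1 (the initial call).
N(53) = 1 (only fib(54) calls it).
For 1 <= m <= 52: fib(m) is called by fib(m+1) and fib(m+2), so
  N(m) = N(m+1) + N(m+2).
fib(0) is called only by fib(2), so N(0) = N(2).
Walk down from m=54:
  N(54)=1, N(53)=1, N(52)=2, N(51)=3, N(50)=5, N(49)=8, N(48)=13, N(47)=21, N(46)=34, N(45)=55, N(44)=89, N(43)=144, N(42)=233, N(41)=377, N(40)=610, N(39)=987, N(38)=1597, N(37)=2584, N(36)=4181, N(35)=6765, N(34)=10946, N(33)=17711, N(32)=28657, N(31)=46368, N(30)=75025, N(29)=121393, N(28)=196418, N(27)=317811, N(26)=514229, N(25)=832040, N(24)=1346269, N(23)=2178309, N(22)=3524578, N(21)=5702887, N(20)=9227465, N(19)=14930352, N(18)=24157817
N(18) = 24157817


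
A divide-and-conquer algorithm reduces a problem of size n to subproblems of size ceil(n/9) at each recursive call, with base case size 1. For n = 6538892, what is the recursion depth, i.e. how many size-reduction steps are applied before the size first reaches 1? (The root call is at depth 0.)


Each step divides the size by 9 (rounding up); after k steps the size is ceil(n/9^k), which equals 1 exactly when 9^k >= n.
So the depth is the smallest k with 9^k >= 6538892, i.e. ceil(log_9(6538892)).
9^7 = 4782969 < 6538892 <= 43046721 = 9^8
Recursion depth = 8


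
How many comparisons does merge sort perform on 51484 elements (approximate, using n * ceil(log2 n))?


Recursion depth: ceil(log2(51484)) = 16
Each recursion level merges n = 51484 elements
Total = 51484 * 16 = 823744


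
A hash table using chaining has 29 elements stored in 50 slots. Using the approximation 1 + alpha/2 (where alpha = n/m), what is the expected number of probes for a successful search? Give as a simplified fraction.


Load factor alpha = n/m = 29/50
Expected probes = 1 + alpha/2 = 1 + 29/(2*50)
= 1 + 29/100
= 100/100 + 29/100
= 129/100


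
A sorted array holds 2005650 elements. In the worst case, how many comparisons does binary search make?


Halving sequence: 2005650 -> 1002825 -> 501412 -> 250706 -> 125353 -> 62676 -> 31338 -> 15669 -> 7834 -> 3917 -> 1958 -> 979 -> 489 -> 244 -> 122 -> 61 -> 30 -> 15 -> 7 -> 3 -> 1
Number of halvings = 20
Max comparisons = 20 + 1 = 21


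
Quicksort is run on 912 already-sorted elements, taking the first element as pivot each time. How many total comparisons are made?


Sum of comparisons per partition:
911 + 910 + ... + 1 + 0
= 912 * (912 - 1) / 2
= 912 * 911 / 2
= 415416


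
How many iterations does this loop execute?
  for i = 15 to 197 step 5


The loop variable i takes values starting at 15 and increments by 5 each iteration.
Sequence: i = 15, 20, 25, 30, 35, 40, 45, 50, 55, ...
The upper bound 197 is inclusive, so the count is floor((last - first) / step) + 1:
floor((197 - 15) / 5) + 1 = floor(182/5) + 1 = 36 + 1 = 37


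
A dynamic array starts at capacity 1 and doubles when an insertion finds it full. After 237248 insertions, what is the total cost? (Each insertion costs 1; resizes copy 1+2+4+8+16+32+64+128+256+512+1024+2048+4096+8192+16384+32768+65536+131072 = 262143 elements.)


Insertion cost: 237248 (one per element)
Resizes occur just before inserting elements 2, 3, 5, 9, ...
Elements copied at each resize: 1 + 2 + 4 + 8 + 16 + 32 + 64 + 128 + 256 + 512 + 1024 + 2048 + 4096 + 8192 + 16384 + 32768 + 65536 + 131072
Sum of copies = 262143 (geometric series: 2^k - 1)
Total = 237248 + 262143 = 499391


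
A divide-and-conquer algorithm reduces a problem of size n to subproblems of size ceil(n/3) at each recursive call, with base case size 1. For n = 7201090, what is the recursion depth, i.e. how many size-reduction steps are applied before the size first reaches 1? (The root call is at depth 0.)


Each step divides the size by 3 (rounding up); after k steps the size is ceil(n/3^k), which equals 1 exactly when 3^k >= n.
So the depth is the smallest k with 3^k >= 7201090, i.e. ceil(log_3(7201090)).
3^14 = 4782969 < 7201090 <= 14348907 = 3^15
Recursion depth = 15


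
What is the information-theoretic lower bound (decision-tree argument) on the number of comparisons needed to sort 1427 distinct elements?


A binary decision tree of height h has at most 2^h leaves and needs at least n! of them, so h >= ceil(log2(n!)).
1427! is far too large to multiply out, so use Stirling's series:
  ln(n!) ~ n ln n - n + (1/2) ln(2 pi n) + 1/(12n)  (error below 1/(360 n^3), negligible here)
  ln(1427) = 7.2633296
  n ln n = 1427 * 7.2633296 = 10364.7713
  (1/2) ln(2 pi * 1427) = (1/2) ln(8966.1054) = 4.5506
  1/(12*1427) = 0.0001
  ln(1427!) ~ 10364.7713 - 1427 + 4.5506 + 0.0001 = 8942.3220
Convert to base 2: log2(1427!) = 8942.3220 / ln 2 = 8942.3220 / 0.69314718 = 12901.0436
ceil(12901.0436) = 12902


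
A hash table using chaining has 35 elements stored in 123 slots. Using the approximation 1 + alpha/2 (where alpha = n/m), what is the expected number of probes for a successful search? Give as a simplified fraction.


Load factor alpha = n/m = 35/123
Expected probes = 1 + alpha/2 = 1 + 35/(2*123)
= 1 + 35/246
= 246/246 + 35/246
= 281/246


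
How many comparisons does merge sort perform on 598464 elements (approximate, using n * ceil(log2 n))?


Recursion depth: ceil(log2(598464)) = 20
Each recursion level merges n = 598464 elements
Total = 598464 * 20 = 11969280


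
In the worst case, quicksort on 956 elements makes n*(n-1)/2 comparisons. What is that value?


Sum of comparisons per partition:
955 + 954 + ... + 1 + 0
= 956 * (956 - 1) / 2
= 956 * 955 / 2
= 456490


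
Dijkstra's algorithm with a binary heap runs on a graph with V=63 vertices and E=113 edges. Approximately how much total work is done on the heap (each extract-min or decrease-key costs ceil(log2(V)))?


Dijkstra with a binary heap: each vertex is extracted once, each edge may relax once.
Each heap operation costs O(log V).
V + E = 63 + 113 = 176
ceil(log2(63)) = 6 (since 2^5 = 32 < 63 <= 64 = 2^6)
Total heap work = (V+E) * ceil(log2(V)) = 176 * 6 = 1056


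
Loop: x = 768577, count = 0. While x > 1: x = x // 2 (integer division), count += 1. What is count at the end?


The variable x halves each step:
x = 768577 -> 384288 -> 192144 -> 96072 -> 48036 -> 24018 -> 12009 -> 6004 -> 3002 -> 1501 -> 750 -> 375 -> 187 -> 93 -> 46 -> 23 -> 11 -> 5 -> 2 -> 1
Number of halvings = floor(log2(768577)) = 19


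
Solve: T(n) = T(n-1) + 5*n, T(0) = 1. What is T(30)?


Expanding the recurrence:
T(30) = T(29) + 5*30
       = T(28) + 5*29 + 5*30
       ...
       = T(0) + 5*(1 + 2 + ... + 30)
       = 1 + 5 * 30*31/2
       = 1 + 5 * 465
       = 1 + 2325 = 2326


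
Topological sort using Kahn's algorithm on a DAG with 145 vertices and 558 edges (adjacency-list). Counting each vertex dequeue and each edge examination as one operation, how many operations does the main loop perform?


Kahn's algorithm:
  1. Compute in-degrees: O(V + E)
  2. Process queue: each vertex dequeued once (O(V))
     each edge examined once (O(E))
Total = V + E = 145 + 558 = 703


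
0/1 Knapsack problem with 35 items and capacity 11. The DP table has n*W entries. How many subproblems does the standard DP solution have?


The DP table is indexed by (item, capacity).
Rows: 35 items
Columns: 11 capacity values (1 to W)
Total subproblems = 35 * 11 = 385


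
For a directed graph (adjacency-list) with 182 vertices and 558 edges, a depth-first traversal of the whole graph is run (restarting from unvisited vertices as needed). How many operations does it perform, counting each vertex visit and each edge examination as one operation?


A full DFS traversal visits each vertex once and examines each edge once.
V = 182
E = 558
Sum = 182 + 558 = 740


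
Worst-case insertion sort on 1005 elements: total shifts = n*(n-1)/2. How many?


Sum of shifts = 1 + 2 + 3 + ... + 1004
= 1005 * 1004 / 2
= 1009020 / 2
= 504510


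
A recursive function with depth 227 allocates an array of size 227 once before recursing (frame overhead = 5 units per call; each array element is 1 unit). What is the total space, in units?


Array allocation: 227 units (allocated once)
Stack frames: 227 deep * 5 per frame = 1135 units
Total = 227 + 1135 = 1362


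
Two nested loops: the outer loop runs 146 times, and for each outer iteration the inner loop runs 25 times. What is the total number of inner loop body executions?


Outer loop: 146 iterations
Inner loop: 25 iterations per outer iteration
Total = 146 * 25 = 3650


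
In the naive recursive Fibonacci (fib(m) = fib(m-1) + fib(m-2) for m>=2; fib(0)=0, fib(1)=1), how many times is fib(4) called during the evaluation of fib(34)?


Let N(m) = number of times fib(m) is called while evaluating fib(34).
N(34) = 1 (the initial call).
N(33) = 1 (only fib(34) calls it).
For 1 <= m <= 32: fib(m) is called by fib(m+1) and fib(m+2), so
  N(m) = N(m+1) + N(m+2).
fib(0) is called only by fib(2), so N(0) = N(2).
Walk down from m=34:
  N(34)=1, N(33)=1, N(32)=2, N(31)=3, N(30)=5, N(29)=8, N(28)=13, N(27)=21, N(26)=34, N(25)=55, N(24)=89, N(23)=144, N(22)=233, N(21)=377, N(20)=610, N(19)=987, N(18)=1597, N(17)=2584, N(16)=4181, N(15)=6765, N(14)=10946, N(13)=17711, N(12)=28657, N(11)=46368, N(10)=75025, N(9)=121393, N(8)=196418, N(7)=317811, N(6)=514229, N(5)=832040, N(4)=1346269
N(4) = 1346269


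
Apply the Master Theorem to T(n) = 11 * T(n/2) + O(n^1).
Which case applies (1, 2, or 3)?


The Master Theorem: T(n) = a*T(n/b) + O(n^c)
  a = 11, b = 2, c = 1
log_b(a) = log_2(11) ~ 3.459
Compare b^c with a: 2^1 = 2 < 11, so c < log_b(a).
Since c < log_b(a), Case 1 applies.
T(n) = O(n^(log_2 11)) ~ O(n^3.459)
Master Theorem case = 1


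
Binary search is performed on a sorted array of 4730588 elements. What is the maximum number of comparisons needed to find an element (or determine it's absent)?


Binary search halves the search space each comparison:
  Step 1: search space = 4730588 -> 2365294
  Step 2: search space = 2365294 -> 1182647
  Step 3: search space = 1182647 -> 591323
  Step 4: search space = 591323 -> 295661
  Step 5: search space = 295661 -> 147830
  Step 6: search space = 147830 -> 73915
  Step 7: search space = 73915 -> 36957
  Step 8: search space = 36957 -> 18478
  Step 9: search space = 18478 -> 9239
  Step 10: search space = 9239 -> 4619
  Step 11: search space = 4619 -> 2309
  Step 12: search space = 2309 -> 1154
  Step 13: search space = 1154 -> 577
  Step 14: search space = 577 -> 288
  Step 15: search space = 288 -> 144
  Step 16: search space = 144 -> 72
  Step 17: search space = 72 -> 36
  Step 18: search space = 36 -> 18
  Step 19: search space = 18 -> 9
  Step 20: search space = 9 -> 4
  Step 21: search space = 4 -> 2
  Step 22: search space = 2 -> 1
  Step 23: search space = 1 (final check)
Maximum comparisons = floor(log2(4730588)) + 1 = 22 + 1 = 23


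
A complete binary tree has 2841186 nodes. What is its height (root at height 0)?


In a complete binary tree, level k holds nodes 2^k .. 2^(k+1)-1 (1-indexed).
Height = floor(log2(n)) = floor(log2(2841186)) = 21
Check: 2^21 = 2097152 <= 2841186 < 4194304 = 2^22


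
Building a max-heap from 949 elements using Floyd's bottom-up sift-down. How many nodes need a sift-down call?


In a heap of 949 elements (0-indexed array):
  Last element index: 948
  Parent of last element: floor((948 - 1) / 2) = 473
  Internal nodes: indices 0 to 473
  Count = floor(949/2) = 474


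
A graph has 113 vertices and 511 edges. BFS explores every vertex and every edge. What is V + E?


A full BFS traversal dequeues each vertex once and examines each edge once.
Vertex visits: 113
Edge visits: 511
V + E = 113 + 511 = 624


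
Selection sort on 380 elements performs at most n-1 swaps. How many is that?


Each of the 379 passes places one element in its final position.
Pass 1: swap minimum into position 0
Pass 2: swap minimum of remaining into position 1
...
Pass 379: last two elements, one swap
Maximum swaps = 380 - 1 = 379


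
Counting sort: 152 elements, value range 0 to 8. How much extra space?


n = 152 (output array)
k = 9 (count array for 9 distinct values)
Extra space = 152 + 9 = 161


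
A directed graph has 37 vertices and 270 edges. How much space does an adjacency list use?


Adjacency list: one list head per vertex + one entry per edge
Vertex heads: 37
Edge entries: 270
Total = 37 + 270 = 307


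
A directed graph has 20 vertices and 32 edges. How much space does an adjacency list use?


Adjacency list: one list head per vertex + one entry per edge
Vertex heads: 20
Edge entries: 32
Total = 20 + 32 = 52


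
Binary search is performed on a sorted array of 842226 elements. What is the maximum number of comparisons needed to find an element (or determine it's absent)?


Binary search halves the search space each comparison:
  Step 1: search space = 842226 -> 421113
  Step 2: search space = 421113 -> 210556
  Step 3: search space = 210556 -> 105278
  Step 4: search space = 105278 -> 52639
  Step 5: search space = 52639 -> 26319
  Step 6: search space = 26319 -> 13159
  Step 7: search space = 13159 -> 6579
  Step 8: search space = 6579 -> 3289
  Step 9: search space = 3289 -> 1644
  Step 10: search space = 1644 -> 822
  Step 11: search space = 822 -> 411
  Step 12: search space = 411 -> 205
  Step 13: search space = 205 -> 102
  Step 14: search space = 102 -> 51
  Step 15: search space = 51 -> 25
  Step 16: search space = 25 -> 12
  Step 17: search space = 12 -> 6
  Step 18: search space = 6 -> 3
  Step 19: search space = 3 -> 1
  Step 20: search space = 1 (final check)
Maximum comparisons = floor(log2(842226)) + 1 = 19 + 1 = 20


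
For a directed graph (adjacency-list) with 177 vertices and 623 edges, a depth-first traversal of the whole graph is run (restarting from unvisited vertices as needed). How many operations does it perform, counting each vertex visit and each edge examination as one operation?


A full DFS traversal visits each vertex once and examines each edge once.
V = 177
E = 623
Sum = 177 + 623 = 800


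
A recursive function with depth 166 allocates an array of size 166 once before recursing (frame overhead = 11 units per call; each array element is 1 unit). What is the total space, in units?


Array allocation: 166 units (allocated once)
Stack frames: 166 deep * 11 per frame = 1826 units
Total = 166 + 1826 = 1992


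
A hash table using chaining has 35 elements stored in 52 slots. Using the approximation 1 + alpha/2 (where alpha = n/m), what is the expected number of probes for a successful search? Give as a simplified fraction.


Load factor alpha = n/m = 35/52
Expected probes = 1 + alpha/2 = 1 + 35/(2*52)
= 1 + 35/104
= 104/104 + 35/104
= 139/104


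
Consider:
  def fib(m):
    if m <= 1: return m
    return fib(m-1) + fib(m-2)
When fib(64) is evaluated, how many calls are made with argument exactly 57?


Let N(m) = number of times fib(m) is called while evaluating fib(64).
N(64) = 1 (the initial call).
N(63) = 1 (only fib(64) calls it).
For 1 <= m <= 62: fib(m) is called by fib(m+1) and fib(m+2), so
  N(m) = N(m+1) + N(m+2).
fib(0) is called only by fib(2), so N(0) = N(2).
Walk down from m=64:
  N(64)=1, N(63)=1, N(62)=2, N(61)=3, N(60)=5, N(59)=8, N(58)=13, N(57)=21
N(57) = 21


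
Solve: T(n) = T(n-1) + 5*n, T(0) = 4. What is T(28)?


Expanding the recurrence:
T(28) = T(27) + 5*28
       = T(26) + 5*27 + 5*28
       ...
       = T(0) + 5*(1 + 2 + ... + 28)
       = 4 + 5 * 28*29/2
       = 4 + 5 * 406
       = 4 + 2030 = 2034


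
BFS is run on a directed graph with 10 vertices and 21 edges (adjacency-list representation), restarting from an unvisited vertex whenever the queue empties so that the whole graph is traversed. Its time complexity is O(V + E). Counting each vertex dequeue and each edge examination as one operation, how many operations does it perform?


A full BFS traversal dequeues each vertex exactly once and examines each directed edge exactly once.
V = 10 (vertex processing cost)
E = 21 (edge examination cost)
Total operations proportional to V + E = 10 + 21 = 31


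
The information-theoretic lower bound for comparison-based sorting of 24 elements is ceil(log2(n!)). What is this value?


A binary decision tree of height h has at most 2^h leaves and needs at least n! of them, so h >= ceil(log2(n!)).
Compute 24! as a running product:
  x2 = 2, x3 = 6, x4 = 24, x5 = 120
  x6 = 720, x7 = 5040, x8 = 40320, x9 = 362880
  x10 = 3628800, x11 = 39916800, x12 = 479001600, x13 = 6227020800
  x14 = 87178291200, x15 = 1307674368000, x16 = 20922789888000, x17 = 355687428096000
  x18 = 6402373705728000, x19 = 121645100408832000, x20 = 2432902008176640000, x21 = 51090942171709440000
  x22 = 1124000727777607680000, x23 = 25852016738884976640000, x24 = 620448401733239439360000
24! = 620448401733239439360000
Bracket between powers of 2:
  2^79 = 604462909807314587353088 < 620448401733239439360000 <= 1208925819614629174706176 = 2^80
So ceil(log2(24!)) = 80


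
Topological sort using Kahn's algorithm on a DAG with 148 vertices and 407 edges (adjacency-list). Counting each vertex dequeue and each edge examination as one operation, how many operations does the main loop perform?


Kahn's algorithm:
  1. Compute in-degrees: O(V + E)
  2. Process queue: each vertex dequeued once (O(V))
     each edge examined once (O(E))
Total = V + E = 148 + 407 = 555


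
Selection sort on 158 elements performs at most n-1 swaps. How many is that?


Each of the 157 passes places one element in its final position.
Pass 1: swap minimum into position 0
Pass 2: swap minimum of remaining into position 1
...
Pass 157: last two elements, one swap
Maximum swaps = 158 - 1 = 157


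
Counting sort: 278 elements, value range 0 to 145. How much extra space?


n = 278 (output array)
k = 146 (count array for 146 distinct values)
Extra space = 278 + 146 = 424


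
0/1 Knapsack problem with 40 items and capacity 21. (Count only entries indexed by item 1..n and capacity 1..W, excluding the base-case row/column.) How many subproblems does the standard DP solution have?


The DP table is indexed by (item, capacity).
Rows: 40 items
Columns: 21 capacity values (1 to W)
Total subproblems = 40 * 21 = 840


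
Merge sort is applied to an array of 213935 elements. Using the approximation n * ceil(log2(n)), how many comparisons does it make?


Merge sort divides the array into halves recursively.
Number of levels = ceil(log2(213935)) = 18
At each level, approximately n = 213935 comparisons are needed for merging.
Total comparisons ~ n * ceil(log2(n)) = 213935 * 18 = 3850830


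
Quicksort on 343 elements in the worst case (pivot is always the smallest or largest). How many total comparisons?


In the worst case, each partition step picks the worst pivot:
  Partition 1: 342 comparisons (n-1 elements to compare)
  Partition 2: 341 comparisons
  Partition 3: 340 comparisons
  Partition 4: 339 comparisons
  Partition 5: 338 comparisons
  ...
  Last partition: 0 comparisons
Total = (n-1) + (n-2) + ... + 1 + 0 = n*(n-1)/2
= 343*342/2 = 58653


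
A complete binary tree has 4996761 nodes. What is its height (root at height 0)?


In a complete binary tree, level k holds nodes 2^k .. 2^(k+1)-1 (1-indexed).
Height = floor(log2(n)) = floor(log2(4996761)) = 22
Check: 2^22 = 4194304 <= 4996761 < 8388608 = 2^23


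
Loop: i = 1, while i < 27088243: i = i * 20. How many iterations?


i multiplies by 20 each step:
i = 1 -> 20 -> 400 -> 8000 -> 160000 -> 3200000 -> 64000000 (stop)
Iterations = ceil(log_20(27088243)) = 6


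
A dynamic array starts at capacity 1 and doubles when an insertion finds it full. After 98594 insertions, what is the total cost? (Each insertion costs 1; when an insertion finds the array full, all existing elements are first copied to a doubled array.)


Insertion cost: 98594 (one per element)
Resizes occur just before inserting elements 2, 3, 5, 9, ...
Elements copied at each resize: 1 + 2 + 4 + 8 + 16 + 32 + 64 + 128 + 256 + 512 + 1024 + 2048 + 4096 + 8192 + 16384 + 32768 + 65536
Sum of copies = 131071 (geometric series: 2^k - 1)
Total = 98594 + 131071 = 229665


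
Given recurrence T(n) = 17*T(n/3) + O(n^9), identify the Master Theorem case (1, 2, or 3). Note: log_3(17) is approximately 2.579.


Master Theorem parameters: a=17, b=3, c=9
log_b(a) = 2.579
Compare b^c with a: 3^9 = 19683 > 17, so c > log_b(a).
Comparing c=9 vs log_b(a)=2.579:
9 > 2.579 => Case 3
Result: T(n) = O(n^9)
Master Theorem case = 3


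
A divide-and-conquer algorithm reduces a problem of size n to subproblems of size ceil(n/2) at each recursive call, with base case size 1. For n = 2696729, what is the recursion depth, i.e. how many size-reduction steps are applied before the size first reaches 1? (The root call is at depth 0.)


Each step divides the size by 2 (rounding up); after k steps the size is ceil(n/2^k), which equals 1 exactly when 2^k >= n.
So the depth is the smallest k with 2^k >= 2696729, i.e. ceil(log_2(2696729)).
2^21 = 2097152 < 2696729 <= 4194304 = 2^22
Recursion depth = 22


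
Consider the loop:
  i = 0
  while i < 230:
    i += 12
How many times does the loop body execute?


Starting at i = 0, each iteration adds 12.
Iterations until i >= 230:
  Iteration 1: i = 0 -> i = 12
  Iteration 2: i = 12 -> i = 24
  Iteration 3: i = 24 -> i = 36
  Iteration 4: i = 36 -> i = 48
  Iteration 5: i = 48 -> i = 60
  Iteration 6: i = 60 -> i = 72
  Iteration 7: i = 72 -> i = 84
  Iteration 8: i = 84 -> i = 96
  ... continuing ...
Total iterations = ceil(230/12) = 20


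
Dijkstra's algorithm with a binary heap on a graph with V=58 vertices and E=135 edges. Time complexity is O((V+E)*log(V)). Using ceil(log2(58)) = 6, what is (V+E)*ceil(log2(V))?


Dijkstra with a binary heap: each vertex is extracted once, each edge may relax once.
Each heap operation costs O(log V).
V + E = 58 + 135 = 193
ceil(log2(58)) = 6 (since 2^5 = 32 < 58 <= 64 = 2^6)
Total heap work = (V+E) * ceil(log2(V)) = 193 * 6 = 1158


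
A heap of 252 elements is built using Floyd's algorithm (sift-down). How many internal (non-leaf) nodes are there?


Leaf nodes occupy roughly half the array.
Sift-down is called for each internal node, starting from the last one.
Internal nodes = floor(n/2) = floor(252/2) = 126


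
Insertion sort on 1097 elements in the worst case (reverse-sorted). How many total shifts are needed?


In the worst case (reverse-sorted), each element shifts past all previous:
  Element 1: 1 shifts
  Element 2: 2 shifts
  Element 3: 3 shifts
  Element 4: 4 shifts
  Element 5: 5 shifts
  ...
  Element 1096: 1096 shifts
Total = 1 + 2 + ... + 1096
= 1097*(1097-1)/2 = 601156


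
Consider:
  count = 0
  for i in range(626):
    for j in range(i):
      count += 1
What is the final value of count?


For each i, the inner loop runs i times:
  i=0: inner runs 0 times
  i=1: inner runs 1 time
  i=2: inner runs 2 times
  i=3: inner runs 3 times
  i=4: inner runs 4 times
  i=5: inner runs 5 times
  i=6: inner runs 6 times
  i=7: inner runs 7 times
  ...
Total = 0 + 1 + 2 + ... + 625 = 626*(626-1)/2 = 195625


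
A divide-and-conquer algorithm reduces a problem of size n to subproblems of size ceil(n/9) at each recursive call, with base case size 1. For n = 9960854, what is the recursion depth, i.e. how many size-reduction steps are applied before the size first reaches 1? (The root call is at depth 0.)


Each step divides the size by 9 (rounding up); after k steps the size is ceil(n/9^k), which equals 1 exactly when 9^k >= n.
So the depth is the smallest k with 9^k >= 9960854, i.e. ceil(log_9(9960854)).
9^7 = 4782969 < 9960854 <= 43046721 = 9^8
Recursion depth = 8


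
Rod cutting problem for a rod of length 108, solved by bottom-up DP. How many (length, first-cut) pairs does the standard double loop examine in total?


For each subproblem length i = 1..108, the inner loop considers i possible first cuts.
Total = 1 + 2 + ... + 108
= 108*(108+1)/2
= 108*109/2 = 5886


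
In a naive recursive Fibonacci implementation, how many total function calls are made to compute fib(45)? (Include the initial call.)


Let C(m) = total calls to evaluate fib(m). Then C(0)=C(1)=1, and
C(m) = 1 + C(m-1) + C(m-2) for m >= 2.
Build the table (each entry = 1 + previous two):
  C(0) = 1
  C(1) = 1
  C(2) = 1 + 1 + 1 = 3
  C(3) = 1 + 3 + 1 = 5
  C(4) = 1 + 5 + 3 = 9
  C(5) = 1 + 9 + 5 = 15
  C(6) = 1 + 15 + 9 = 25
  C(7) = 1 + 25 + 15 = 41
  C(8) = 1 + 41 + 25 = 67
  C(9) = 1 + 67 + 41 = 109
  C(10) = 1 + 109 + 67 = 177
  C(11) = 1 + 177 + 109 = 287
  C(12) = 1 + 287 + 177 = 465
  C(13) = 1 + 465 + 287 = 753
  C(14) = 1 + 753 + 465 = 1219
  C(15) = 1 + 1219 + 753 = 1973
  C(16) = 1 + 1973 + 1219 = 3193
  C(17) = 1 + 3193 + 1973 = 5167
  C(18) = 1 + 5167 + 3193 = 8361
  C(19) = 1 + 8361 + 5167 = 13529
  C(20) = 1 + 13529 + 8361 = 21891
  C(21) = 1 + 21891 + 13529 = 35421
  C(22) = 1 + 35421 + 21891 = 57313
  C(23) = 1 + 57313 + 35421 = 92735
  C(24) = 1 + 92735 + 57313 = 150049
  C(25) = 1 + 150049 + 92735 = 242785
  C(26) = 1 + 242785 + 150049 = 392835
  C(27) = 1 + 392835 + 242785 = 635621
  C(28) = 1 + 635621 + 392835 = 1028457
  C(29) = 1 + 1028457 + 635621 = 1664079
  C(30) = 1 + 1664079 + 1028457 = 2692537
  C(31) = 1 + 2692537 + 1664079 = 4356617
  C(32) = 1 + 4356617 + 2692537 = 7049155
  C(33) = 1 + 7049155 + 4356617 = 11405773
  C(34) = 1 + 11405773 + 7049155 = 18454929
  C(35) = 1 + 18454929 + 11405773 = 29860703
  C(36) = 1 + 29860703 + 18454929 = 48315633
  C(37) = 1 + 48315633 + 29860703 = 78176337
  C(38) = 1 + 78176337 + 48315633 = 126491971
  C(39) = 1 + 126491971 + 78176337 = 204668309
  C(40) = 1 + 204668309 + 126491971 = 331160281
  C(41) = 1 + 331160281 + 204668309 = 535828591
  C(42) = 1 + 535828591 + 331160281 = 866988873
  C(43) = 1 + 866988873 + 535828591 = 1402817465
  C(44) = 1 + 1402817465 + 866988873 = 2269806339
  C(45) = 1 + 2269806339 + 1402817465 = 3672623805
Total calls for fib(45) = 3672623805


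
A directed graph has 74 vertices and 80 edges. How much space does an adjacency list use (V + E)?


Adjacency list: one list head per vertex + one entry per edge
Vertex heads: 74
Edge entries: 80
Total = 74 + 80 = 154


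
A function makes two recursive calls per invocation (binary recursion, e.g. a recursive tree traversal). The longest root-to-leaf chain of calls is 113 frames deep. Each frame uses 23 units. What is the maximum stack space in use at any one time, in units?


Binary recursion: the two calls run one after the other, so only one root-to-leaf chain of frames is on the stack at a time.
Maximum depth (longest chain) = 113 frames
Each frame = 23 units
Max stack space = 113 * 23 = 2599


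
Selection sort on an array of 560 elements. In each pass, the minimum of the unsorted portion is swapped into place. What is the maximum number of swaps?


Selection sort performs one swap per pass:
  Pass 1: find min in positions 0 to 559, swap with position 0
  Pass 2: find min in positions 1 to 559, swap with position 1
  Pass 3: find min in positions 2 to 559, swap with position 2
  Pass 4: find min in positions 3 to 559, swap with position 3
  Pass 5: find min in positions 4 to 559, swap with position 4
  ... (554 more passes)
Total passes (and swaps) = n - 1 = 560 - 1 = 559


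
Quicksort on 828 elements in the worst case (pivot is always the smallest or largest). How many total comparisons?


In the worst case, each partition step picks the worst pivot:
  Partition 1: 827 comparisons (n-1 elements to compare)
  Partition 2: 826 comparisons
  Partition 3: 825 comparisons
  Partition 4: 824 comparisons
  Partition 5: 823 comparisons
  ...
  Last partition: 0 comparisons
Total = (n-1) + (n-2) + ... + 1 + 0 = n*(n-1)/2
= 828*827/2 = 342378


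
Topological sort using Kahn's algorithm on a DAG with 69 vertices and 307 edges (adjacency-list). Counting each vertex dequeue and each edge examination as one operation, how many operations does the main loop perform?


Kahn's algorithm:
  1. Compute in-degrees: O(V + E)
  2. Process queue: each vertex dequeued once (O(V))
     each edge examined once (O(E))
Total = V + E = 69 + 307 = 376


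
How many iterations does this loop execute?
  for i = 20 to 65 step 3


The loop variable i takes values starting at 20 and increments by 3 each iteration.
Sequence: i = 20, 23, 26, 29, 32, 35, 38, 41, 44, ...
The upper bound 65 is inclusive, so the count is floor((last - first) / step) + 1:
floor((65 - 20) / 3) + 1 = floor(45/3) + 1 = 15 + 1 = 16


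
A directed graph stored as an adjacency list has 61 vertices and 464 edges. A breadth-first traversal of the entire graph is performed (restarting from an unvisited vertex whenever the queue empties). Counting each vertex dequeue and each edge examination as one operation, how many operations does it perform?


A full BFS traversal dequeues each vertex once and examines each edge once.
Vertex visits: 61
Edge visits: 464
V + E = 61 + 464 = 525


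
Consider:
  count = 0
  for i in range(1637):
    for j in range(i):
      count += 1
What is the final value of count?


For each i, the inner loop runs i times:
  i=0: inner runs 0 times
  i=1: inner runs 1 time
  i=2: inner runs 2 times
  i=3: inner runs 3 times
  i=4: inner runs 4 times
  i=5: inner runs 5 times
  i=6: inner runs 6 times
  i=7: inner runs 7 times
  ...
Total = 0 + 1 + 2 + ... + 1636 = 1637*(1637-1)/2 = 1339066


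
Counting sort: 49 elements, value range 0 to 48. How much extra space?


n = 49 (output array)
k = 49 (count array for 49 distinct values)
Extra space = 49 + 49 = 98


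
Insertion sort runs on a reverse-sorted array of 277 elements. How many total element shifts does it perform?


Sum of shifts = 1 + 2 + 3 + ... + 276
= 277 * 276 / 2
= 76452 / 2
= 38226


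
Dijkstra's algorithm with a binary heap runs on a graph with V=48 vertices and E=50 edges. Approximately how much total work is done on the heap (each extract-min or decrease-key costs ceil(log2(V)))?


Dijkstra with a binary heap: each vertex is extracted once, each edge may relax once.
Each heap operation costs O(log V).
V + E = 48 + 50 = 98
ceil(log2(48)) = 6 (since 2^5 = 32 < 48 <= 64 = 2^6)
Total heap work = (V+E) * ceil(log2(V)) = 98 * 6 = 588


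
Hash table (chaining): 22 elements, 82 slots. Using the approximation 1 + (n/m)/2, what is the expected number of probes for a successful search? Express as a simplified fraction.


Computing expected probes:
alpha = 22/82
= 1 + alpha/2
= 1 + 22/(2*82)
= (2*82 + 22) / (2*82)
= 186/164 = 93/82


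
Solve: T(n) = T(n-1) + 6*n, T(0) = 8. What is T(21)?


Expanding the recurrence:
T(21) = T(20) + 6*21
       = T(19) + 6*20 + 6*21
       ...
       = T(0) + 6*(1 + 2 + ... + 21)
       = 8 + 6 * 21*22/2
       = 8 + 6 * 231
       = 8 + 1386 = 1394


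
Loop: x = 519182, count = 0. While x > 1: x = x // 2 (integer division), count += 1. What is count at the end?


The variable x halves each step:
x = 519182 -> 259591 -> 129795 -> 64897 -> 32448 -> 16224 -> 8112 -> 4056 -> 2028 -> 1014 -> 507 -> 253 -> 126 -> 63 -> 31 -> 15 -> 7 -> 3 -> 1
Number of halvings = floor(log2(519182)) = 18


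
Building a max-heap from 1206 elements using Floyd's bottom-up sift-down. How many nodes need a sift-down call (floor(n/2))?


In a heap of 1206 elements (0-indexed array):
  Last element index: 1205
  Parent of last element: floor((1205 - 1) / 2) = 602
  Internal nodes: indices 0 to 602
  Count = floor(1206/2) = 603


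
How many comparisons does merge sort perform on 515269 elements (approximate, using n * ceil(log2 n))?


Recursion depth: ceil(log2(515269)) = 19
Each recursion level merges n = 515269 elements
Total = 515269 * 19 = 9790111
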